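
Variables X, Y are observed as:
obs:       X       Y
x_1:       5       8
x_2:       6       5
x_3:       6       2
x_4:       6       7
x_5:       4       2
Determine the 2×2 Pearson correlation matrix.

Step 1 — column means:
  mean(X) = (5 + 6 + 6 + 6 + 4) / 5 = 27/5 = 5.4
  mean(Y) = (8 + 5 + 2 + 7 + 2) / 5 = 24/5 = 4.8

Step 2 — sample variances and covariances s[i,j] = (1/(n-1)) · Σ_k (x_{k,i} - mean_i) · (x_{k,j} - mean_j), with n-1 = 4:
  s[X,X] = ((-0.4)·(-0.4) + (0.6)·(0.6) + (0.6)·(0.6) + (0.6)·(0.6) + (-1.4)·(-1.4)) / 4 = 3.2/4 = 0.8
  s[X,Y] = ((-0.4)·(3.2) + (0.6)·(0.2) + (0.6)·(-2.8) + (0.6)·(2.2) + (-1.4)·(-2.8)) / 4 = 2.4/4 = 0.6
  s[Y,Y] = ((3.2)·(3.2) + (0.2)·(0.2) + (-2.8)·(-2.8) + (2.2)·(2.2) + (-2.8)·(-2.8)) / 4 = 30.8/4 = 7.7
  Sample standard deviations s_i = √(s[i,i]):
  s(X) = √(0.8) = 0.8944
  s(Y) = √(7.7) = 2.7749

Step 3 — r_{ij} = s_{ij} / (s_i · s_j):
  r[X,X] = 1 (diagonal).
  r[X,Y] = 0.6 / (0.8944 · 2.7749) = 0.6 / 2.4819 = 0.2417
  r[Y,Y] = 1 (diagonal).

R is symmetric with unit diagonal. Assembling:

R = [[1, 0.2417],
 [0.2417, 1]]


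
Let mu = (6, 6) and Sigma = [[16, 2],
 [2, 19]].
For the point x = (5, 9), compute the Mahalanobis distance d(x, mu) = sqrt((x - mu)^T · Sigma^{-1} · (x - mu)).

Step 1 — centre the observation: (x - mu) = (-1, 3).

Step 2 — invert Sigma. det(Sigma) = 16·19 - (2)² = 300.
  Sigma^{-1} = (1/det) · [[d, -b], [-b, a]] = [[0.0633, -0.0067],
 [-0.0067, 0.0533]].

Step 3 — form the quadratic (x - mu)^T · Sigma^{-1} · (x - mu):
  Sigma^{-1} · (x - mu) = (-0.0833, 0.1667).
  (x - mu)^T · [Sigma^{-1} · (x - mu)] = (-1)·(-0.0833) + (3)·(0.1667) = 0.5833.

Step 4 — take square root: d = √(0.5833) ≈ 0.7638.

d(x, mu) = √(0.5833) ≈ 0.7638


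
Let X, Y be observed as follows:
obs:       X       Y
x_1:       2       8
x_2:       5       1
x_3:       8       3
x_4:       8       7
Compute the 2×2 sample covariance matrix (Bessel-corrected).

Step 1 — column means:
  mean(X) = (2 + 5 + 8 + 8) / 4 = 23/4 = 5.75
  mean(Y) = (8 + 1 + 3 + 7) / 4 = 19/4 = 4.75

Step 2 — sample covariance S[i,j] = (1/(n-1)) · Σ_k (x_{k,i} - mean_i) · (x_{k,j} - mean_j), with n-1 = 3.
  S[X,X] = ((-3.75)·(-3.75) + (-0.75)·(-0.75) + (2.25)·(2.25) + (2.25)·(2.25)) / 3 = 24.75/3 = 8.25
  S[X,Y] = ((-3.75)·(3.25) + (-0.75)·(-3.75) + (2.25)·(-1.75) + (2.25)·(2.25)) / 3 = -8.25/3 = -2.75
  S[Y,Y] = ((3.25)·(3.25) + (-3.75)·(-3.75) + (-1.75)·(-1.75) + (2.25)·(2.25)) / 3 = 32.75/3 = 10.9167

S is symmetric (S[j,i] = S[i,j]). Assembling:

S = [[8.25, -2.75],
 [-2.75, 10.9167]]


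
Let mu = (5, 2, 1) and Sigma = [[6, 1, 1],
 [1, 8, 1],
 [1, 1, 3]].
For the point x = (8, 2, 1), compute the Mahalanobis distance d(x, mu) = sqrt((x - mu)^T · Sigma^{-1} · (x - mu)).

Step 1 — centre the observation: (x - mu) = (3, 0, 0).

Step 2 — invert Sigma (cofactor / det for 3×3, or solve directly):
  Sigma^{-1} = [[0.1783, -0.0155, -0.0543],
 [-0.0155, 0.1318, -0.0388],
 [-0.0543, -0.0388, 0.3643]].

Step 3 — form the quadratic (x - mu)^T · Sigma^{-1} · (x - mu):
  Sigma^{-1} · (x - mu) = (0.5349, -0.0465, -0.1628).
  (x - mu)^T · [Sigma^{-1} · (x - mu)] = (3)·(0.5349) + (0)·(-0.0465) + (0)·(-0.1628) = 1.6047.

Step 4 — take square root: d = √(1.6047) ≈ 1.2667.

d(x, mu) = √(1.6047) ≈ 1.2667


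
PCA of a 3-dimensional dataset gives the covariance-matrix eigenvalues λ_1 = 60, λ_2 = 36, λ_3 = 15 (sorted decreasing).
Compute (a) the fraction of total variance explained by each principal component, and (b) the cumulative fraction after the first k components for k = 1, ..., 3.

Step 1 — total variance = trace(Sigma) = Σ λ_i = 60 + 36 + 15 = 111.

Step 2 — fraction explained by component i = λ_i / Σ λ:
  PC1: 60/111 = 0.5405
  PC2: 36/111 = 0.3243
  PC3: 15/111 = 0.1351

Step 3 — cumulative fraction after k components = (λ_1 + ... + λ_k) / Σ λ:
  k = 1: 60/111 = 0.5405
  k = 2: (60 + 36)/111 = 96/111 = 0.8649
  k = 3: (60 + 36 + 15)/111 = 111/111 = 1

Summary (fraction, with percent):

explained: PC1 0.5405 (54.05%), PC2 0.3243 (32.43%), PC3 0.1351 (13.51%);  cumulative: 0.5405, 0.8649, 1


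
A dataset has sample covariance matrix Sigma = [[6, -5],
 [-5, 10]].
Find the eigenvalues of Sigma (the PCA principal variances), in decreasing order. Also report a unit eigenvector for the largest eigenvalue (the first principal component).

Step 1 — characteristic polynomial of 2×2 Sigma:
  det(Sigma - λI) = λ² - trace · λ + det = 0.
  trace = 6 + 10 = 16, det = 6·10 - (-5)² = 35.
Step 2 — discriminant:
  Δ = trace² - 4·det = 256 - 140 = 116.
Step 3 — eigenvalues:
  λ = (trace ± √Δ)/2 = (16 ± 10.7703)/2,
  λ_1 = 13.3852,  λ_2 = 2.6148.

Step 4 — unit eigenvector for λ_1: solve (Sigma - λ_1 I)v = 0. First row:
  (6 - 13.3852)·v_x + (-5)·v_y = 0, i.e. (-7.3852)·v_x + (-5)·v_y = 0,
  so v ∝ (b, λ_1 - a) = (-5, 7.3852); multiply by -1 so the first entry is positive: u = (5, -7.3852).
  ||u|| = √((5)² + (-7.3852)²) = √(79.5407) ≈ 8.9186,
  v_1 = u/||u|| ≈ (0.5606, -0.8281) (||v_1|| = 1).

λ_1 = 13.3852,  λ_2 = 2.6148;  v_1 ≈ (0.5606, -0.8281)


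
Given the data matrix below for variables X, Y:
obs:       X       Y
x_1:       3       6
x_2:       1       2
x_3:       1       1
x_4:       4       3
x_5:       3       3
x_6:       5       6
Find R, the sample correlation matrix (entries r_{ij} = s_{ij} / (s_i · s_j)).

Step 1 — column means:
  mean(X) = (3 + 1 + 1 + 4 + 3 + 5) / 6 = 17/6 = 2.8333
  mean(Y) = (6 + 2 + 1 + 3 + 3 + 6) / 6 = 21/6 = 3.5

Step 2 — sample variances and covariances s[i,j] = (1/(n-1)) · Σ_k (x_{k,i} - mean_i) · (x_{k,j} - mean_j), with n-1 = 5:
  s[X,X] = ((0.1667)·(0.1667) + (-1.8333)·(-1.8333) + (-1.8333)·(-1.8333) + (1.1667)·(1.1667) + (0.1667)·(0.1667) + (2.1667)·(2.1667)) / 5 = 12.8333/5 = 2.5667
  s[X,Y] = ((0.1667)·(2.5) + (-1.8333)·(-1.5) + (-1.8333)·(-2.5) + (1.1667)·(-0.5) + (0.1667)·(-0.5) + (2.1667)·(2.5)) / 5 = 12.5/5 = 2.5
  s[Y,Y] = ((2.5)·(2.5) + (-1.5)·(-1.5) + (-2.5)·(-2.5) + (-0.5)·(-0.5) + (-0.5)·(-0.5) + (2.5)·(2.5)) / 5 = 21.5/5 = 4.3
  Sample standard deviations s_i = √(s[i,i]):
  s(X) = √(2.5667) = 1.6021
  s(Y) = √(4.3) = 2.0736

Step 3 — r_{ij} = s_{ij} / (s_i · s_j):
  r[X,X] = 1 (diagonal).
  r[X,Y] = 2.5 / (1.6021 · 2.0736) = 2.5 / 3.3221 = 0.7525
  r[Y,Y] = 1 (diagonal).

R is symmetric with unit diagonal. Assembling:

R = [[1, 0.7525],
 [0.7525, 1]]


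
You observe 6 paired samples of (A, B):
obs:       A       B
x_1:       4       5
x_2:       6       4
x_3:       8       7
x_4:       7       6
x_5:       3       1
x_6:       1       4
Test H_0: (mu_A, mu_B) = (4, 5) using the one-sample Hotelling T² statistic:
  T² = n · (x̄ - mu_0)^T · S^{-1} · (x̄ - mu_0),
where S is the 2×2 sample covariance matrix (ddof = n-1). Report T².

Step 1 — sample mean vector:
  mean(A) = (4 + 6 + 8 + 7 + 3 + 1) / 6 = 29/6 = 4.8333
  mean(B) = (5 + 4 + 7 + 6 + 1 + 4) / 6 = 27/6 = 4.5
  x̄ = (4.8333, 4.5),  deviation x̄ - mu_0 = (4.8333, 4.5) - (4, 5) = (0.8333, -0.5).

Step 2 — sample covariance matrix, S[i,j] = (1/(n-1)) · Σ_k (x_{k,i} - mean_i) · (x_{k,j} - mean_j), divisor n-1 = 5:
  S[A,A] = ((-0.8333)·(-0.8333) + (1.1667)·(1.1667) + (3.1667)·(3.1667) + (2.1667)·(2.1667) + (-1.8333)·(-1.8333) + (-3.8333)·(-3.8333)) / 5 = 34.8333/5 = 6.9667
  S[A,B] = ((-0.8333)·(0.5) + (1.1667)·(-0.5) + (3.1667)·(2.5) + (2.1667)·(1.5) + (-1.8333)·(-3.5) + (-3.8333)·(-0.5)) / 5 = 18.5/5 = 3.7
  S[B,B] = ((0.5)·(0.5) + (-0.5)·(-0.5) + (2.5)·(2.5) + (1.5)·(1.5) + (-3.5)·(-3.5) + (-0.5)·(-0.5)) / 5 = 21.5/5 = 4.3
  S = [[6.9667, 3.7],
 [3.7, 4.3]].

Step 3 — invert S. det(S) = 6.9667·4.3 - (3.7)² = 16.2667.
  S^{-1} = (1/det) · [[d, -b], [-b, a]] = [[0.2643, -0.2275],
 [-0.2275, 0.4283]].

Step 4 — quadratic form (x̄ - mu_0)^T · S^{-1} · (x̄ - mu_0):
  S^{-1} · (x̄ - mu_0) = (0.334, -0.4037),
  (x̄ - mu_0)^T · [...] = (0.8333)·(0.334) + (-0.5)·(-0.4037) = 0.4802.

Step 5 — scale by n: T² = 6 · 0.4802 = 2.8811.

T² ≈ 2.8811


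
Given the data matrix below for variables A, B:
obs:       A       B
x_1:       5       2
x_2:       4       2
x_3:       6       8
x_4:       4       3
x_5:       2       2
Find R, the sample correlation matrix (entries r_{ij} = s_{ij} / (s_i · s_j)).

Step 1 — column means:
  mean(A) = (5 + 4 + 6 + 4 + 2) / 5 = 21/5 = 4.2
  mean(B) = (2 + 2 + 8 + 3 + 2) / 5 = 17/5 = 3.4

Step 2 — sample variances and covariances s[i,j] = (1/(n-1)) · Σ_k (x_{k,i} - mean_i) · (x_{k,j} - mean_j), with n-1 = 4:
  s[A,A] = ((0.8)·(0.8) + (-0.2)·(-0.2) + (1.8)·(1.8) + (-0.2)·(-0.2) + (-2.2)·(-2.2)) / 4 = 8.8/4 = 2.2
  s[A,B] = ((0.8)·(-1.4) + (-0.2)·(-1.4) + (1.8)·(4.6) + (-0.2)·(-0.4) + (-2.2)·(-1.4)) / 4 = 10.6/4 = 2.65
  s[B,B] = ((-1.4)·(-1.4) + (-1.4)·(-1.4) + (4.6)·(4.6) + (-0.4)·(-0.4) + (-1.4)·(-1.4)) / 4 = 27.2/4 = 6.8
  Sample standard deviations s_i = √(s[i,i]):
  s(A) = √(2.2) = 1.4832
  s(B) = √(6.8) = 2.6077

Step 3 — r_{ij} = s_{ij} / (s_i · s_j):
  r[A,A] = 1 (diagonal).
  r[A,B] = 2.65 / (1.4832 · 2.6077) = 2.65 / 3.8678 = 0.6851
  r[B,B] = 1 (diagonal).

R is symmetric with unit diagonal. Assembling:

R = [[1, 0.6851],
 [0.6851, 1]]


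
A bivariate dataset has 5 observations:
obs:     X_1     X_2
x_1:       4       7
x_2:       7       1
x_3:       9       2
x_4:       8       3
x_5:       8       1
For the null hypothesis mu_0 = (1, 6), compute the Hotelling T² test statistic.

Step 1 — sample mean vector:
  mean(X_1) = (4 + 7 + 9 + 8 + 8) / 5 = 36/5 = 7.2
  mean(X_2) = (7 + 1 + 2 + 3 + 1) / 5 = 14/5 = 2.8
  x̄ = (7.2, 2.8),  deviation x̄ - mu_0 = (7.2, 2.8) - (1, 6) = (6.2, -3.2).

Step 2 — sample covariance matrix, S[i,j] = (1/(n-1)) · Σ_k (x_{k,i} - mean_i) · (x_{k,j} - mean_j), divisor n-1 = 4:
  S[X_1,X_1] = ((-3.2)·(-3.2) + (-0.2)·(-0.2) + (1.8)·(1.8) + (0.8)·(0.8) + (0.8)·(0.8)) / 4 = 14.8/4 = 3.7
  S[X_1,X_2] = ((-3.2)·(4.2) + (-0.2)·(-1.8) + (1.8)·(-0.8) + (0.8)·(0.2) + (0.8)·(-1.8)) / 4 = -15.8/4 = -3.95
  S[X_2,X_2] = ((4.2)·(4.2) + (-1.8)·(-1.8) + (-0.8)·(-0.8) + (0.2)·(0.2) + (-1.8)·(-1.8)) / 4 = 24.8/4 = 6.2
  S = [[3.7, -3.95],
 [-3.95, 6.2]].

Step 3 — invert S. det(S) = 3.7·6.2 - (-3.95)² = 7.3375.
  S^{-1} = (1/det) · [[d, -b], [-b, a]] = [[0.845, 0.5383],
 [0.5383, 0.5043]].

Step 4 — quadratic form (x̄ - mu_0)^T · S^{-1} · (x̄ - mu_0):
  S^{-1} · (x̄ - mu_0) = (3.5162, 1.724),
  (x̄ - mu_0)^T · [...] = (6.2)·(3.5162) + (-3.2)·(1.724) = 16.2835.

Step 5 — scale by n: T² = 5 · 16.2835 = 81.4174.

T² ≈ 81.4174


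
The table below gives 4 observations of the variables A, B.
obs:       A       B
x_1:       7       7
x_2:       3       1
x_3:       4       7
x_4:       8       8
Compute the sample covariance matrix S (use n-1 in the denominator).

Step 1 — column means:
  mean(A) = (7 + 3 + 4 + 8) / 4 = 22/4 = 5.5
  mean(B) = (7 + 1 + 7 + 8) / 4 = 23/4 = 5.75

Step 2 — sample covariance S[i,j] = (1/(n-1)) · Σ_k (x_{k,i} - mean_i) · (x_{k,j} - mean_j), with n-1 = 3.
  S[A,A] = ((1.5)·(1.5) + (-2.5)·(-2.5) + (-1.5)·(-1.5) + (2.5)·(2.5)) / 3 = 17/3 = 5.6667
  S[A,B] = ((1.5)·(1.25) + (-2.5)·(-4.75) + (-1.5)·(1.25) + (2.5)·(2.25)) / 3 = 17.5/3 = 5.8333
  S[B,B] = ((1.25)·(1.25) + (-4.75)·(-4.75) + (1.25)·(1.25) + (2.25)·(2.25)) / 3 = 30.75/3 = 10.25

S is symmetric (S[j,i] = S[i,j]). Assembling:

S = [[5.6667, 5.8333],
 [5.8333, 10.25]]


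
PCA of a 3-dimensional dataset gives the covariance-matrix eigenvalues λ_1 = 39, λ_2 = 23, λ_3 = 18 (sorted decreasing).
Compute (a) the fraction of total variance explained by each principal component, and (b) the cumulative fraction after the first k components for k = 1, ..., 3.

Step 1 — total variance = trace(Sigma) = Σ λ_i = 39 + 23 + 18 = 80.

Step 2 — fraction explained by component i = λ_i / Σ λ:
  PC1: 39/80 = 0.4875
  PC2: 23/80 = 0.2875
  PC3: 18/80 = 0.225

Step 3 — cumulative fraction after k components = (λ_1 + ... + λ_k) / Σ λ:
  k = 1: 39/80 = 0.4875
  k = 2: (39 + 23)/80 = 62/80 = 0.775
  k = 3: (39 + 23 + 18)/80 = 80/80 = 1

Summary (fraction, with percent):

explained: PC1 0.4875 (48.75%), PC2 0.2875 (28.75%), PC3 0.225 (22.5%);  cumulative: 0.4875, 0.775, 1


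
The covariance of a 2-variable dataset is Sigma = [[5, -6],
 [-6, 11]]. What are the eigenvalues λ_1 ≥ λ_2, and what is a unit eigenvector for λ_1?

Step 1 — characteristic polynomial of 2×2 Sigma:
  det(Sigma - λI) = λ² - trace · λ + det = 0.
  trace = 5 + 11 = 16, det = 5·11 - (-6)² = 19.
Step 2 — discriminant:
  Δ = trace² - 4·det = 256 - 76 = 180.
Step 3 — eigenvalues:
  λ = (trace ± √Δ)/2 = (16 ± 13.4164)/2,
  λ_1 = 14.7082,  λ_2 = 1.2918.

Step 4 — unit eigenvector for λ_1: solve (Sigma - λ_1 I)v = 0. First row:
  (5 - 14.7082)·v_x + (-6)·v_y = 0, i.e. (-9.7082)·v_x + (-6)·v_y = 0,
  so v ∝ (b, λ_1 - a) = (-6, 9.7082); multiply by -1 so the first entry is positive: u = (6, -9.7082).
  ||u|| = √((6)² + (-9.7082)²) = √(130.2492) ≈ 11.4127,
  v_1 = u/||u|| ≈ (0.5257, -0.8507) (||v_1|| = 1).

λ_1 = 14.7082,  λ_2 = 1.2918;  v_1 ≈ (0.5257, -0.8507)


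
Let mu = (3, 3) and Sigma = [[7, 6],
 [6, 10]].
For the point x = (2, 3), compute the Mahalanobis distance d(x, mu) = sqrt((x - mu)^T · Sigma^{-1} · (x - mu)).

Step 1 — centre the observation: (x - mu) = (-1, 0).

Step 2 — invert Sigma. det(Sigma) = 7·10 - (6)² = 34.
  Sigma^{-1} = (1/det) · [[d, -b], [-b, a]] = [[0.2941, -0.1765],
 [-0.1765, 0.2059]].

Step 3 — form the quadratic (x - mu)^T · Sigma^{-1} · (x - mu):
  Sigma^{-1} · (x - mu) = (-0.2941, 0.1765).
  (x - mu)^T · [Sigma^{-1} · (x - mu)] = (-1)·(-0.2941) + (0)·(0.1765) = 0.2941.

Step 4 — take square root: d = √(0.2941) ≈ 0.5423.

d(x, mu) = √(0.2941) ≈ 0.5423


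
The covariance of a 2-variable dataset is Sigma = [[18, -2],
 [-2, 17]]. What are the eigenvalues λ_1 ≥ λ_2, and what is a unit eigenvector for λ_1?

Step 1 — characteristic polynomial of 2×2 Sigma:
  det(Sigma - λI) = λ² - trace · λ + det = 0.
  trace = 18 + 17 = 35, det = 18·17 - (-2)² = 302.
Step 2 — discriminant:
  Δ = trace² - 4·det = 1225 - 1208 = 17.
Step 3 — eigenvalues:
  λ = (trace ± √Δ)/2 = (35 ± 4.1231)/2,
  λ_1 = 19.5616,  λ_2 = 15.4384.

Step 4 — unit eigenvector for λ_1: solve (Sigma - λ_1 I)v = 0. First row:
  (18 - 19.5616)·v_x + (-2)·v_y = 0, i.e. (-1.5616)·v_x + (-2)·v_y = 0,
  so v ∝ (b, λ_1 - a) = (-2, 1.5616); multiply by -1 so the first entry is positive: u = (2, -1.5616).
  ||u|| = √((2)² + (-1.5616)²) = √(6.4384) ≈ 2.5374,
  v_1 = u/||u|| ≈ (0.7882, -0.6154) (||v_1|| = 1).

λ_1 = 19.5616,  λ_2 = 15.4384;  v_1 ≈ (0.7882, -0.6154)


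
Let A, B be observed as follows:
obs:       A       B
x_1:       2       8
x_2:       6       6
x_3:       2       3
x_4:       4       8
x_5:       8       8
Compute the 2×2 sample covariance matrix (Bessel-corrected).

Step 1 — column means:
  mean(A) = (2 + 6 + 2 + 4 + 8) / 5 = 22/5 = 4.4
  mean(B) = (8 + 6 + 3 + 8 + 8) / 5 = 33/5 = 6.6

Step 2 — sample covariance S[i,j] = (1/(n-1)) · Σ_k (x_{k,i} - mean_i) · (x_{k,j} - mean_j), with n-1 = 4.
  S[A,A] = ((-2.4)·(-2.4) + (1.6)·(1.6) + (-2.4)·(-2.4) + (-0.4)·(-0.4) + (3.6)·(3.6)) / 4 = 27.2/4 = 6.8
  S[A,B] = ((-2.4)·(1.4) + (1.6)·(-0.6) + (-2.4)·(-3.6) + (-0.4)·(1.4) + (3.6)·(1.4)) / 4 = 8.8/4 = 2.2
  S[B,B] = ((1.4)·(1.4) + (-0.6)·(-0.6) + (-3.6)·(-3.6) + (1.4)·(1.4) + (1.4)·(1.4)) / 4 = 19.2/4 = 4.8

S is symmetric (S[j,i] = S[i,j]). Assembling:

S = [[6.8, 2.2],
 [2.2, 4.8]]


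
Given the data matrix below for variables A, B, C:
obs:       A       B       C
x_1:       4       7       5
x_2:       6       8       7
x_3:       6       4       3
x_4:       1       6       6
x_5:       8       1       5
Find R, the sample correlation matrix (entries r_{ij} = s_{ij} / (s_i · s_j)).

Step 1 — column means:
  mean(A) = (4 + 6 + 6 + 1 + 8) / 5 = 25/5 = 5
  mean(B) = (7 + 8 + 4 + 6 + 1) / 5 = 26/5 = 5.2
  mean(C) = (5 + 7 + 3 + 6 + 5) / 5 = 26/5 = 5.2

Step 2 — sample variances and covariances s[i,j] = (1/(n-1)) · Σ_k (x_{k,i} - mean_i) · (x_{k,j} - mean_j), with n-1 = 4:
  s[A,A] = ((-1)·(-1) + (1)·(1) + (1)·(1) + (-4)·(-4) + (3)·(3)) / 4 = 28/4 = 7
  s[A,B] = ((-1)·(1.8) + (1)·(2.8) + (1)·(-1.2) + (-4)·(0.8) + (3)·(-4.2)) / 4 = -16/4 = -4
  s[A,C] = ((-1)·(-0.2) + (1)·(1.8) + (1)·(-2.2) + (-4)·(0.8) + (3)·(-0.2)) / 4 = -4/4 = -1
  s[B,B] = ((1.8)·(1.8) + (2.8)·(2.8) + (-1.2)·(-1.2) + (0.8)·(0.8) + (-4.2)·(-4.2)) / 4 = 30.8/4 = 7.7
  s[B,C] = ((1.8)·(-0.2) + (2.8)·(1.8) + (-1.2)·(-2.2) + (0.8)·(0.8) + (-4.2)·(-0.2)) / 4 = 8.8/4 = 2.2
  s[C,C] = ((-0.2)·(-0.2) + (1.8)·(1.8) + (-2.2)·(-2.2) + (0.8)·(0.8) + (-0.2)·(-0.2)) / 4 = 8.8/4 = 2.2
  Sample standard deviations s_i = √(s[i,i]):
  s(A) = √(7) = 2.6458
  s(B) = √(7.7) = 2.7749
  s(C) = √(2.2) = 1.4832

Step 3 — r_{ij} = s_{ij} / (s_i · s_j):
  r[A,A] = 1 (diagonal).
  r[A,B] = -4 / (2.6458 · 2.7749) = -4 / 7.3417 = -0.5448
  r[A,C] = -1 / (2.6458 · 1.4832) = -1 / 3.9243 = -0.2548
  r[B,B] = 1 (diagonal).
  r[B,C] = 2.2 / (2.7749 · 1.4832) = 2.2 / 4.1158 = 0.5345
  r[C,C] = 1 (diagonal).

R is symmetric with unit diagonal. Assembling:

R = [[1, -0.5448, -0.2548],
 [-0.5448, 1, 0.5345],
 [-0.2548, 0.5345, 1]]


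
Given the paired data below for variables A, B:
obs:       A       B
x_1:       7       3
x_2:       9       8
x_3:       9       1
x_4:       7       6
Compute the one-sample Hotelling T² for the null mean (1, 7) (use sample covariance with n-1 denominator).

Step 1 — sample mean vector:
  mean(A) = (7 + 9 + 9 + 7) / 4 = 32/4 = 8
  mean(B) = (3 + 8 + 1 + 6) / 4 = 18/4 = 4.5
  x̄ = (8, 4.5),  deviation x̄ - mu_0 = (8, 4.5) - (1, 7) = (7, -2.5).

Step 2 — sample covariance matrix, S[i,j] = (1/(n-1)) · Σ_k (x_{k,i} - mean_i) · (x_{k,j} - mean_j), divisor n-1 = 3:
  S[A,A] = ((-1)·(-1) + (1)·(1) + (1)·(1) + (-1)·(-1)) / 3 = 4/3 = 1.3333
  S[A,B] = ((-1)·(-1.5) + (1)·(3.5) + (1)·(-3.5) + (-1)·(1.5)) / 3 = 0/3 = 0
  S[B,B] = ((-1.5)·(-1.5) + (3.5)·(3.5) + (-3.5)·(-3.5) + (1.5)·(1.5)) / 3 = 29/3 = 9.6667
  S = [[1.3333, 0],
 [0, 9.6667]].

Step 3 — invert S. det(S) = 1.3333·9.6667 - (0)² = 12.8889.
  S^{-1} = (1/det) · [[d, -b], [-b, a]] = [[0.75, 0],
 [0, 0.1034]].

Step 4 — quadratic form (x̄ - mu_0)^T · S^{-1} · (x̄ - mu_0):
  S^{-1} · (x̄ - mu_0) = (5.25, -0.2586),
  (x̄ - mu_0)^T · [...] = (7)·(5.25) + (-2.5)·(-0.2586) = 37.3966.

Step 5 — scale by n: T² = 4 · 37.3966 = 149.5862.

T² ≈ 149.5862


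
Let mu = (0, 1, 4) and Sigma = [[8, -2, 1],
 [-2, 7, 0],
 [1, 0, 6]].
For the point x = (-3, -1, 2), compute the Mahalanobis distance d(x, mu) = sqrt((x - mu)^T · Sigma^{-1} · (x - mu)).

Step 1 — centre the observation: (x - mu) = (-3, -2, -2).

Step 2 — invert Sigma (cofactor / det for 3×3, or solve directly):
  Sigma^{-1} = [[0.1377, 0.0393, -0.023],
 [0.0393, 0.1541, -0.0066],
 [-0.023, -0.0066, 0.1705]].

Step 3 — form the quadratic (x - mu)^T · Sigma^{-1} · (x - mu):
  Sigma^{-1} · (x - mu) = (-0.4459, -0.4131, -0.259).
  (x - mu)^T · [Sigma^{-1} · (x - mu)] = (-3)·(-0.4459) + (-2)·(-0.4131) + (-2)·(-0.259) = 2.682.

Step 4 — take square root: d = √(2.682) ≈ 1.6377.

d(x, mu) = √(2.682) ≈ 1.6377


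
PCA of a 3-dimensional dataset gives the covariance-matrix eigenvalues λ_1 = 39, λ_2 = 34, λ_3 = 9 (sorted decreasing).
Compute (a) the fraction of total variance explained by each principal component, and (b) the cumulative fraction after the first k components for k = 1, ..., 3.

Step 1 — total variance = trace(Sigma) = Σ λ_i = 39 + 34 + 9 = 82.

Step 2 — fraction explained by component i = λ_i / Σ λ:
  PC1: 39/82 = 0.4756
  PC2: 34/82 = 0.4146
  PC3: 9/82 = 0.1098

Step 3 — cumulative fraction after k components = (λ_1 + ... + λ_k) / Σ λ:
  k = 1: 39/82 = 0.4756
  k = 2: (39 + 34)/82 = 73/82 = 0.8902
  k = 3: (39 + 34 + 9)/82 = 82/82 = 1

Summary (fraction, with percent):

explained: PC1 0.4756 (47.56%), PC2 0.4146 (41.46%), PC3 0.1098 (10.98%);  cumulative: 0.4756, 0.8902, 1


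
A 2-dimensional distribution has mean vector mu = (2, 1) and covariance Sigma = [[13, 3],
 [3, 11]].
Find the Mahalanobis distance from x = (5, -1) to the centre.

Step 1 — centre the observation: (x - mu) = (3, -2).

Step 2 — invert Sigma. det(Sigma) = 13·11 - (3)² = 134.
  Sigma^{-1} = (1/det) · [[d, -b], [-b, a]] = [[0.0821, -0.0224],
 [-0.0224, 0.097]].

Step 3 — form the quadratic (x - mu)^T · Sigma^{-1} · (x - mu):
  Sigma^{-1} · (x - mu) = (0.291, -0.2612).
  (x - mu)^T · [Sigma^{-1} · (x - mu)] = (3)·(0.291) + (-2)·(-0.2612) = 1.3955.

Step 4 — take square root: d = √(1.3955) ≈ 1.1813.

d(x, mu) = √(1.3955) ≈ 1.1813


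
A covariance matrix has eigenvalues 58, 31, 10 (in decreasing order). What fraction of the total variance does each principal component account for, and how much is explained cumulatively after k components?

Step 1 — total variance = trace(Sigma) = Σ λ_i = 58 + 31 + 10 = 99.

Step 2 — fraction explained by component i = λ_i / Σ λ:
  PC1: 58/99 = 0.5859
  PC2: 31/99 = 0.3131
  PC3: 10/99 = 0.101

Step 3 — cumulative fraction after k components = (λ_1 + ... + λ_k) / Σ λ:
  k = 1: 58/99 = 0.5859
  k = 2: (58 + 31)/99 = 89/99 = 0.899
  k = 3: (58 + 31 + 10)/99 = 99/99 = 1

Summary (fraction, with percent):

explained: PC1 0.5859 (58.59%), PC2 0.3131 (31.31%), PC3 0.101 (10.1%);  cumulative: 0.5859, 0.899, 1


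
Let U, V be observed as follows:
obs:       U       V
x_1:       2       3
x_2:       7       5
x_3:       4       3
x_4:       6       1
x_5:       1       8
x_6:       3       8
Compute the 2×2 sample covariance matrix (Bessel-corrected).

Step 1 — column means:
  mean(U) = (2 + 7 + 4 + 6 + 1 + 3) / 6 = 23/6 = 3.8333
  mean(V) = (3 + 5 + 3 + 1 + 8 + 8) / 6 = 28/6 = 4.6667

Step 2 — sample covariance S[i,j] = (1/(n-1)) · Σ_k (x_{k,i} - mean_i) · (x_{k,j} - mean_j), with n-1 = 5.
  S[U,U] = ((-1.8333)·(-1.8333) + (3.1667)·(3.1667) + (0.1667)·(0.1667) + (2.1667)·(2.1667) + (-2.8333)·(-2.8333) + (-0.8333)·(-0.8333)) / 5 = 26.8333/5 = 5.3667
  S[U,V] = ((-1.8333)·(-1.6667) + (3.1667)·(0.3333) + (0.1667)·(-1.6667) + (2.1667)·(-3.6667) + (-2.8333)·(3.3333) + (-0.8333)·(3.3333)) / 5 = -16.3333/5 = -3.2667
  S[V,V] = ((-1.6667)·(-1.6667) + (0.3333)·(0.3333) + (-1.6667)·(-1.6667) + (-3.6667)·(-3.6667) + (3.3333)·(3.3333) + (3.3333)·(3.3333)) / 5 = 41.3333/5 = 8.2667

S is symmetric (S[j,i] = S[i,j]). Assembling:

S = [[5.3667, -3.2667],
 [-3.2667, 8.2667]]


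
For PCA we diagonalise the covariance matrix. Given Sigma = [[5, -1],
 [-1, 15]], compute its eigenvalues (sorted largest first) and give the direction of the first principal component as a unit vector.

Step 1 — characteristic polynomial of 2×2 Sigma:
  det(Sigma - λI) = λ² - trace · λ + det = 0.
  trace = 5 + 15 = 20, det = 5·15 - (-1)² = 74.
Step 2 — discriminant:
  Δ = trace² - 4·det = 400 - 296 = 104.
Step 3 — eigenvalues:
  λ = (trace ± √Δ)/2 = (20 ± 10.198)/2,
  λ_1 = 15.099,  λ_2 = 4.901.

Step 4 — unit eigenvector for λ_1: solve (Sigma - λ_1 I)v = 0. First row:
  (5 - 15.099)·v_x + (-1)·v_y = 0, i.e. (-10.099)·v_x + (-1)·v_y = 0,
  so v ∝ (b, λ_1 - a) = (-1, 10.099); multiply by -1 so the first entry is positive: u = (1, -10.099).
  ||u|| = √((1)² + (-10.099)²) = √(102.9902) ≈ 10.1484,
  v_1 = u/||u|| ≈ (0.0985, -0.9951) (||v_1|| = 1).

λ_1 = 15.099,  λ_2 = 4.901;  v_1 ≈ (0.0985, -0.9951)


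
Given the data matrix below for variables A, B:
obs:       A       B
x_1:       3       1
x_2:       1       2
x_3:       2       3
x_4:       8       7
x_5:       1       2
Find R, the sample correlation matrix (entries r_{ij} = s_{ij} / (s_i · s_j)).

Step 1 — column means:
  mean(A) = (3 + 1 + 2 + 8 + 1) / 5 = 15/5 = 3
  mean(B) = (1 + 2 + 3 + 7 + 2) / 5 = 15/5 = 3

Step 2 — sample variances and covariances s[i,j] = (1/(n-1)) · Σ_k (x_{k,i} - mean_i) · (x_{k,j} - mean_j), with n-1 = 4:
  s[A,A] = ((0)·(0) + (-2)·(-2) + (-1)·(-1) + (5)·(5) + (-2)·(-2)) / 4 = 34/4 = 8.5
  s[A,B] = ((0)·(-2) + (-2)·(-1) + (-1)·(0) + (5)·(4) + (-2)·(-1)) / 4 = 24/4 = 6
  s[B,B] = ((-2)·(-2) + (-1)·(-1) + (0)·(0) + (4)·(4) + (-1)·(-1)) / 4 = 22/4 = 5.5
  Sample standard deviations s_i = √(s[i,i]):
  s(A) = √(8.5) = 2.9155
  s(B) = √(5.5) = 2.3452

Step 3 — r_{ij} = s_{ij} / (s_i · s_j):
  r[A,A] = 1 (diagonal).
  r[A,B] = 6 / (2.9155 · 2.3452) = 6 / 6.8374 = 0.8775
  r[B,B] = 1 (diagonal).

R is symmetric with unit diagonal. Assembling:

R = [[1, 0.8775],
 [0.8775, 1]]


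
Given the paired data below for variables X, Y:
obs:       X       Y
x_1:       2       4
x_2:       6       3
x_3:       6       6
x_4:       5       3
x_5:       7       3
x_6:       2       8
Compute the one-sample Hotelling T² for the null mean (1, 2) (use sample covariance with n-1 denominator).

Step 1 — sample mean vector:
  mean(X) = (2 + 6 + 6 + 5 + 7 + 2) / 6 = 28/6 = 4.6667
  mean(Y) = (4 + 3 + 6 + 3 + 3 + 8) / 6 = 27/6 = 4.5
  x̄ = (4.6667, 4.5),  deviation x̄ - mu_0 = (4.6667, 4.5) - (1, 2) = (3.6667, 2.5).

Step 2 — sample covariance matrix, S[i,j] = (1/(n-1)) · Σ_k (x_{k,i} - mean_i) · (x_{k,j} - mean_j), divisor n-1 = 5:
  S[X,X] = ((-2.6667)·(-2.6667) + (1.3333)·(1.3333) + (1.3333)·(1.3333) + (0.3333)·(0.3333) + (2.3333)·(2.3333) + (-2.6667)·(-2.6667)) / 5 = 23.3333/5 = 4.6667
  S[X,Y] = ((-2.6667)·(-0.5) + (1.3333)·(-1.5) + (1.3333)·(1.5) + (0.3333)·(-1.5) + (2.3333)·(-1.5) + (-2.6667)·(3.5)) / 5 = -12/5 = -2.4
  S[Y,Y] = ((-0.5)·(-0.5) + (-1.5)·(-1.5) + (1.5)·(1.5) + (-1.5)·(-1.5) + (-1.5)·(-1.5) + (3.5)·(3.5)) / 5 = 21.5/5 = 4.3
  S = [[4.6667, -2.4],
 [-2.4, 4.3]].

Step 3 — invert S. det(S) = 4.6667·4.3 - (-2.4)² = 14.3067.
  S^{-1} = (1/det) · [[d, -b], [-b, a]] = [[0.3006, 0.1678],
 [0.1678, 0.3262]].

Step 4 — quadratic form (x̄ - mu_0)^T · S^{-1} · (x̄ - mu_0):
  S^{-1} · (x̄ - mu_0) = (1.5214, 1.4306),
  (x̄ - mu_0)^T · [...] = (3.6667)·(1.5214) + (2.5)·(1.4306) = 9.155.

Step 5 — scale by n: T² = 6 · 9.155 = 54.9301.

T² ≈ 54.9301


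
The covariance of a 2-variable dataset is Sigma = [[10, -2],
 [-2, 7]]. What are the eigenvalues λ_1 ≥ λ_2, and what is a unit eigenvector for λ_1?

Step 1 — characteristic polynomial of 2×2 Sigma:
  det(Sigma - λI) = λ² - trace · λ + det = 0.
  trace = 10 + 7 = 17, det = 10·7 - (-2)² = 66.
Step 2 — discriminant:
  Δ = trace² - 4·det = 289 - 264 = 25.
Step 3 — eigenvalues:
  λ = (trace ± √Δ)/2 = (17 ± 5)/2,
  λ_1 = 11,  λ_2 = 6.

Step 4 — unit eigenvector for λ_1: solve (Sigma - λ_1 I)v = 0. First row:
  (10 - 11)·v_x + (-2)·v_y = 0, i.e. (-1)·v_x + (-2)·v_y = 0,
  so v ∝ (b, λ_1 - a) = (-2, 1); multiply by -1 so the first entry is positive: u = (2, -1).
  ||u|| = √((2)² + (-1)²) = √(5) ≈ 2.2361,
  v_1 = u/||u|| ≈ (0.8944, -0.4472) (||v_1|| = 1).

λ_1 = 11,  λ_2 = 6;  v_1 ≈ (0.8944, -0.4472)


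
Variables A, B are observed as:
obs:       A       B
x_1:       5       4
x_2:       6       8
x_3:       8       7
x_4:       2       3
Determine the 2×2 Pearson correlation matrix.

Step 1 — column means:
  mean(A) = (5 + 6 + 8 + 2) / 4 = 21/4 = 5.25
  mean(B) = (4 + 8 + 7 + 3) / 4 = 22/4 = 5.5

Step 2 — sample variances and covariances s[i,j] = (1/(n-1)) · Σ_k (x_{k,i} - mean_i) · (x_{k,j} - mean_j), with n-1 = 3:
  s[A,A] = ((-0.25)·(-0.25) + (0.75)·(0.75) + (2.75)·(2.75) + (-3.25)·(-3.25)) / 3 = 18.75/3 = 6.25
  s[A,B] = ((-0.25)·(-1.5) + (0.75)·(2.5) + (2.75)·(1.5) + (-3.25)·(-2.5)) / 3 = 14.5/3 = 4.8333
  s[B,B] = ((-1.5)·(-1.5) + (2.5)·(2.5) + (1.5)·(1.5) + (-2.5)·(-2.5)) / 3 = 17/3 = 5.6667
  Sample standard deviations s_i = √(s[i,i]):
  s(A) = √(6.25) = 2.5
  s(B) = √(5.6667) = 2.3805

Step 3 — r_{ij} = s_{ij} / (s_i · s_j):
  r[A,A] = 1 (diagonal).
  r[A,B] = 4.8333 / (2.5 · 2.3805) = 4.8333 / 5.9512 = 0.8122
  r[B,B] = 1 (diagonal).

R is symmetric with unit diagonal. Assembling:

R = [[1, 0.8122],
 [0.8122, 1]]


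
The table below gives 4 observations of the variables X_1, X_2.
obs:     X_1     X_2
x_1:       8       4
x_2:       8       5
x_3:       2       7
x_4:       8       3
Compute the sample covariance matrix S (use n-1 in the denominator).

Step 1 — column means:
  mean(X_1) = (8 + 8 + 2 + 8) / 4 = 26/4 = 6.5
  mean(X_2) = (4 + 5 + 7 + 3) / 4 = 19/4 = 4.75

Step 2 — sample covariance S[i,j] = (1/(n-1)) · Σ_k (x_{k,i} - mean_i) · (x_{k,j} - mean_j), with n-1 = 3.
  S[X_1,X_1] = ((1.5)·(1.5) + (1.5)·(1.5) + (-4.5)·(-4.5) + (1.5)·(1.5)) / 3 = 27/3 = 9
  S[X_1,X_2] = ((1.5)·(-0.75) + (1.5)·(0.25) + (-4.5)·(2.25) + (1.5)·(-1.75)) / 3 = -13.5/3 = -4.5
  S[X_2,X_2] = ((-0.75)·(-0.75) + (0.25)·(0.25) + (2.25)·(2.25) + (-1.75)·(-1.75)) / 3 = 8.75/3 = 2.9167

S is symmetric (S[j,i] = S[i,j]). Assembling:

S = [[9, -4.5],
 [-4.5, 2.9167]]


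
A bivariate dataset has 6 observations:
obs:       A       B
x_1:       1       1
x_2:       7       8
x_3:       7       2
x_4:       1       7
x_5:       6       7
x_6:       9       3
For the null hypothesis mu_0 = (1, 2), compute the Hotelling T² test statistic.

Step 1 — sample mean vector:
  mean(A) = (1 + 7 + 7 + 1 + 6 + 9) / 6 = 31/6 = 5.1667
  mean(B) = (1 + 8 + 2 + 7 + 7 + 3) / 6 = 28/6 = 4.6667
  x̄ = (5.1667, 4.6667),  deviation x̄ - mu_0 = (5.1667, 4.6667) - (1, 2) = (4.1667, 2.6667).

Step 2 — sample covariance matrix, S[i,j] = (1/(n-1)) · Σ_k (x_{k,i} - mean_i) · (x_{k,j} - mean_j), divisor n-1 = 5:
  S[A,A] = ((-4.1667)·(-4.1667) + (1.8333)·(1.8333) + (1.8333)·(1.8333) + (-4.1667)·(-4.1667) + (0.8333)·(0.8333) + (3.8333)·(3.8333)) / 5 = 56.8333/5 = 11.3667
  S[A,B] = ((-4.1667)·(-3.6667) + (1.8333)·(3.3333) + (1.8333)·(-2.6667) + (-4.1667)·(2.3333) + (0.8333)·(2.3333) + (3.8333)·(-1.6667)) / 5 = 2.3333/5 = 0.4667
  S[B,B] = ((-3.6667)·(-3.6667) + (3.3333)·(3.3333) + (-2.6667)·(-2.6667) + (2.3333)·(2.3333) + (2.3333)·(2.3333) + (-1.6667)·(-1.6667)) / 5 = 45.3333/5 = 9.0667
  S = [[11.3667, 0.4667],
 [0.4667, 9.0667]].

Step 3 — invert S. det(S) = 11.3667·9.0667 - (0.4667)² = 102.84.
  S^{-1} = (1/det) · [[d, -b], [-b, a]] = [[0.0882, -0.0045],
 [-0.0045, 0.1105]].

Step 4 — quadratic form (x̄ - mu_0)^T · S^{-1} · (x̄ - mu_0):
  S^{-1} · (x̄ - mu_0) = (0.3552, 0.2758),
  (x̄ - mu_0)^T · [...] = (4.1667)·(0.3552) + (2.6667)·(0.2758) = 2.2157.

Step 5 — scale by n: T² = 6 · 2.2157 = 13.2944.

T² ≈ 13.2944


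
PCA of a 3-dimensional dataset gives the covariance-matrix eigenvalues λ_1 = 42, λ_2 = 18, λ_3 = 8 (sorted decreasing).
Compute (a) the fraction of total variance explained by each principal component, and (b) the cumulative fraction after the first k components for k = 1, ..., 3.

Step 1 — total variance = trace(Sigma) = Σ λ_i = 42 + 18 + 8 = 68.

Step 2 — fraction explained by component i = λ_i / Σ λ:
  PC1: 42/68 = 0.6176
  PC2: 18/68 = 0.2647
  PC3: 8/68 = 0.1176

Step 3 — cumulative fraction after k components = (λ_1 + ... + λ_k) / Σ λ:
  k = 1: 42/68 = 0.6176
  k = 2: (42 + 18)/68 = 60/68 = 0.8824
  k = 3: (42 + 18 + 8)/68 = 68/68 = 1

Summary (fraction, with percent):

explained: PC1 0.6176 (61.76%), PC2 0.2647 (26.47%), PC3 0.1176 (11.76%);  cumulative: 0.6176, 0.8824, 1


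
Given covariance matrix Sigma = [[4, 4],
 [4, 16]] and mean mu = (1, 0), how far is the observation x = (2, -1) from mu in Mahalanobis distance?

Step 1 — centre the observation: (x - mu) = (1, -1).

Step 2 — invert Sigma. det(Sigma) = 4·16 - (4)² = 48.
  Sigma^{-1} = (1/det) · [[d, -b], [-b, a]] = [[0.3333, -0.0833],
 [-0.0833, 0.0833]].

Step 3 — form the quadratic (x - mu)^T · Sigma^{-1} · (x - mu):
  Sigma^{-1} · (x - mu) = (0.4167, -0.1667).
  (x - mu)^T · [Sigma^{-1} · (x - mu)] = (1)·(0.4167) + (-1)·(-0.1667) = 0.5833.

Step 4 — take square root: d = √(0.5833) ≈ 0.7638.

d(x, mu) = √(0.5833) ≈ 0.7638


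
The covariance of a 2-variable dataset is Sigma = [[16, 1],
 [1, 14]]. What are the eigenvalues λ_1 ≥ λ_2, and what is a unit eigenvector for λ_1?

Step 1 — characteristic polynomial of 2×2 Sigma:
  det(Sigma - λI) = λ² - trace · λ + det = 0.
  trace = 16 + 14 = 30, det = 16·14 - (1)² = 223.
Step 2 — discriminant:
  Δ = trace² - 4·det = 900 - 892 = 8.
Step 3 — eigenvalues:
  λ = (trace ± √Δ)/2 = (30 ± 2.8284)/2,
  λ_1 = 16.4142,  λ_2 = 13.5858.

Step 4 — unit eigenvector for λ_1: solve (Sigma - λ_1 I)v = 0. First row:
  (16 - 16.4142)·v_x + (1)·v_y = 0, i.e. (-0.4142)·v_x + (1)·v_y = 0,
  so v ∝ (b, λ_1 - a) = (1, 0.4142) = u.
  ||u|| = √((1)² + (0.4142)²) = √(1.1716) ≈ 1.0824,
  v_1 = u/||u|| ≈ (0.9239, 0.3827) (||v_1|| = 1).

λ_1 = 16.4142,  λ_2 = 13.5858;  v_1 ≈ (0.9239, 0.3827)


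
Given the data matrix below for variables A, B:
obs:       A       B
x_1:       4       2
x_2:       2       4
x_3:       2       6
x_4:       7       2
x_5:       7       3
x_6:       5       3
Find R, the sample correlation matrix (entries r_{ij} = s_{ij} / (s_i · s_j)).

Step 1 — column means:
  mean(A) = (4 + 2 + 2 + 7 + 7 + 5) / 6 = 27/6 = 4.5
  mean(B) = (2 + 4 + 6 + 2 + 3 + 3) / 6 = 20/6 = 3.3333

Step 2 — sample variances and covariances s[i,j] = (1/(n-1)) · Σ_k (x_{k,i} - mean_i) · (x_{k,j} - mean_j), with n-1 = 5:
  s[A,A] = ((-0.5)·(-0.5) + (-2.5)·(-2.5) + (-2.5)·(-2.5) + (2.5)·(2.5) + (2.5)·(2.5) + (0.5)·(0.5)) / 5 = 25.5/5 = 5.1
  s[A,B] = ((-0.5)·(-1.3333) + (-2.5)·(0.6667) + (-2.5)·(2.6667) + (2.5)·(-1.3333) + (2.5)·(-0.3333) + (0.5)·(-0.3333)) / 5 = -12/5 = -2.4
  s[B,B] = ((-1.3333)·(-1.3333) + (0.6667)·(0.6667) + (2.6667)·(2.6667) + (-1.3333)·(-1.3333) + (-0.3333)·(-0.3333) + (-0.3333)·(-0.3333)) / 5 = 11.3333/5 = 2.2667
  Sample standard deviations s_i = √(s[i,i]):
  s(A) = √(5.1) = 2.2583
  s(B) = √(2.2667) = 1.5055

Step 3 — r_{ij} = s_{ij} / (s_i · s_j):
  r[A,A] = 1 (diagonal).
  r[A,B] = -2.4 / (2.2583 · 1.5055) = -2.4 / 3.4 = -0.7059
  r[B,B] = 1 (diagonal).

R is symmetric with unit diagonal. Assembling:

R = [[1, -0.7059],
 [-0.7059, 1]]


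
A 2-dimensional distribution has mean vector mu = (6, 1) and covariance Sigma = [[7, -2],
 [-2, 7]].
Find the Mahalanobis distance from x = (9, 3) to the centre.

Step 1 — centre the observation: (x - mu) = (3, 2).

Step 2 — invert Sigma. det(Sigma) = 7·7 - (-2)² = 45.
  Sigma^{-1} = (1/det) · [[d, -b], [-b, a]] = [[0.1556, 0.0444],
 [0.0444, 0.1556]].

Step 3 — form the quadratic (x - mu)^T · Sigma^{-1} · (x - mu):
  Sigma^{-1} · (x - mu) = (0.5556, 0.4444).
  (x - mu)^T · [Sigma^{-1} · (x - mu)] = (3)·(0.5556) + (2)·(0.4444) = 2.5556.

Step 4 — take square root: d = √(2.5556) ≈ 1.5986.

d(x, mu) = √(2.5556) ≈ 1.5986


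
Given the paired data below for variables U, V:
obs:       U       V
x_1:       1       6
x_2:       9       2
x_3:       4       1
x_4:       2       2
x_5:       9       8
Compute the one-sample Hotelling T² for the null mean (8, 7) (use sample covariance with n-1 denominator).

Step 1 — sample mean vector:
  mean(U) = (1 + 9 + 4 + 2 + 9) / 5 = 25/5 = 5
  mean(V) = (6 + 2 + 1 + 2 + 8) / 5 = 19/5 = 3.8
  x̄ = (5, 3.8),  deviation x̄ - mu_0 = (5, 3.8) - (8, 7) = (-3, -3.2).

Step 2 — sample covariance matrix, S[i,j] = (1/(n-1)) · Σ_k (x_{k,i} - mean_i) · (x_{k,j} - mean_j), divisor n-1 = 4:
  S[U,U] = ((-4)·(-4) + (4)·(4) + (-1)·(-1) + (-3)·(-3) + (4)·(4)) / 4 = 58/4 = 14.5
  S[U,V] = ((-4)·(2.2) + (4)·(-1.8) + (-1)·(-2.8) + (-3)·(-1.8) + (4)·(4.2)) / 4 = 9/4 = 2.25
  S[V,V] = ((2.2)·(2.2) + (-1.8)·(-1.8) + (-2.8)·(-2.8) + (-1.8)·(-1.8) + (4.2)·(4.2)) / 4 = 36.8/4 = 9.2
  S = [[14.5, 2.25],
 [2.25, 9.2]].

Step 3 — invert S. det(S) = 14.5·9.2 - (2.25)² = 128.3375.
  S^{-1} = (1/det) · [[d, -b], [-b, a]] = [[0.0717, -0.0175],
 [-0.0175, 0.113]].

Step 4 — quadratic form (x̄ - mu_0)^T · S^{-1} · (x̄ - mu_0):
  S^{-1} · (x̄ - mu_0) = (-0.159, -0.309),
  (x̄ - mu_0)^T · [...] = (-3)·(-0.159) + (-3.2)·(-0.309) = 1.4655.

Step 5 — scale by n: T² = 5 · 1.4655 = 7.3276.

T² ≈ 7.3276


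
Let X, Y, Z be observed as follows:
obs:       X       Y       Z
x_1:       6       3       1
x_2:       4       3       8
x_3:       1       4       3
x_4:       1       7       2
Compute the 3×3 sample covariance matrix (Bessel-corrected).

Step 1 — column means:
  mean(X) = (6 + 4 + 1 + 1) / 4 = 12/4 = 3
  mean(Y) = (3 + 3 + 4 + 7) / 4 = 17/4 = 4.25
  mean(Z) = (1 + 8 + 3 + 2) / 4 = 14/4 = 3.5

Step 2 — sample covariance S[i,j] = (1/(n-1)) · Σ_k (x_{k,i} - mean_i) · (x_{k,j} - mean_j), with n-1 = 3.
  S[X,X] = ((3)·(3) + (1)·(1) + (-2)·(-2) + (-2)·(-2)) / 3 = 18/3 = 6
  S[X,Y] = ((3)·(-1.25) + (1)·(-1.25) + (-2)·(-0.25) + (-2)·(2.75)) / 3 = -10/3 = -3.3333
  S[X,Z] = ((3)·(-2.5) + (1)·(4.5) + (-2)·(-0.5) + (-2)·(-1.5)) / 3 = 1/3 = 0.3333
  S[Y,Y] = ((-1.25)·(-1.25) + (-1.25)·(-1.25) + (-0.25)·(-0.25) + (2.75)·(2.75)) / 3 = 10.75/3 = 3.5833
  S[Y,Z] = ((-1.25)·(-2.5) + (-1.25)·(4.5) + (-0.25)·(-0.5) + (2.75)·(-1.5)) / 3 = -6.5/3 = -2.1667
  S[Z,Z] = ((-2.5)·(-2.5) + (4.5)·(4.5) + (-0.5)·(-0.5) + (-1.5)·(-1.5)) / 3 = 29/3 = 9.6667

S is symmetric (S[j,i] = S[i,j]). Assembling:

S = [[6, -3.3333, 0.3333],
 [-3.3333, 3.5833, -2.1667],
 [0.3333, -2.1667, 9.6667]]


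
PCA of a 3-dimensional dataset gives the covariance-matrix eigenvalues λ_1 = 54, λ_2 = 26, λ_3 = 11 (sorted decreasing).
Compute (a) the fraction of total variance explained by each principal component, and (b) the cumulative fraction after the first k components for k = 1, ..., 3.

Step 1 — total variance = trace(Sigma) = Σ λ_i = 54 + 26 + 11 = 91.

Step 2 — fraction explained by component i = λ_i / Σ λ:
  PC1: 54/91 = 0.5934
  PC2: 26/91 = 0.2857
  PC3: 11/91 = 0.1209

Step 3 — cumulative fraction after k components = (λ_1 + ... + λ_k) / Σ λ:
  k = 1: 54/91 = 0.5934
  k = 2: (54 + 26)/91 = 80/91 = 0.8791
  k = 3: (54 + 26 + 11)/91 = 91/91 = 1

Summary (fraction, with percent):

explained: PC1 0.5934 (59.34%), PC2 0.2857 (28.57%), PC3 0.1209 (12.09%);  cumulative: 0.5934, 0.8791, 1


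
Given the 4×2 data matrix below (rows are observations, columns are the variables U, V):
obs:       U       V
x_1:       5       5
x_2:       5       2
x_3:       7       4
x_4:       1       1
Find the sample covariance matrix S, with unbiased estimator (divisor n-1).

Step 1 — column means:
  mean(U) = (5 + 5 + 7 + 1) / 4 = 18/4 = 4.5
  mean(V) = (5 + 2 + 4 + 1) / 4 = 12/4 = 3

Step 2 — sample covariance S[i,j] = (1/(n-1)) · Σ_k (x_{k,i} - mean_i) · (x_{k,j} - mean_j), with n-1 = 3.
  S[U,U] = ((0.5)·(0.5) + (0.5)·(0.5) + (2.5)·(2.5) + (-3.5)·(-3.5)) / 3 = 19/3 = 6.3333
  S[U,V] = ((0.5)·(2) + (0.5)·(-1) + (2.5)·(1) + (-3.5)·(-2)) / 3 = 10/3 = 3.3333
  S[V,V] = ((2)·(2) + (-1)·(-1) + (1)·(1) + (-2)·(-2)) / 3 = 10/3 = 3.3333

S is symmetric (S[j,i] = S[i,j]). Assembling:

S = [[6.3333, 3.3333],
 [3.3333, 3.3333]]


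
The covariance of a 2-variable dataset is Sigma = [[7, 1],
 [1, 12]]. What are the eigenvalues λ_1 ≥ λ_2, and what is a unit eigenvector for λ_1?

Step 1 — characteristic polynomial of 2×2 Sigma:
  det(Sigma - λI) = λ² - trace · λ + det = 0.
  trace = 7 + 12 = 19, det = 7·12 - (1)² = 83.
Step 2 — discriminant:
  Δ = trace² - 4·det = 361 - 332 = 29.
Step 3 — eigenvalues:
  λ = (trace ± √Δ)/2 = (19 ± 5.3852)/2,
  λ_1 = 12.1926,  λ_2 = 6.8074.

Step 4 — unit eigenvector for λ_1: solve (Sigma - λ_1 I)v = 0. First row:
  (7 - 12.1926)·v_x + (1)·v_y = 0, i.e. (-5.1926)·v_x + (1)·v_y = 0,
  so v ∝ (b, λ_1 - a) = (1, 5.1926) = u.
  ||u|| = √((1)² + (5.1926)²) = √(27.9629) ≈ 5.288,
  v_1 = u/||u|| ≈ (0.1891, 0.982) (||v_1|| = 1).

λ_1 = 12.1926,  λ_2 = 6.8074;  v_1 ≈ (0.1891, 0.982)


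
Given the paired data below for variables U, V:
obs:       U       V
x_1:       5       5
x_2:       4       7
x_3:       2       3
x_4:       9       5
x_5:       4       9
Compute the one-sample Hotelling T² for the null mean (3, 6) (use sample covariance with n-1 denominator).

Step 1 — sample mean vector:
  mean(U) = (5 + 4 + 2 + 9 + 4) / 5 = 24/5 = 4.8
  mean(V) = (5 + 7 + 3 + 5 + 9) / 5 = 29/5 = 5.8
  x̄ = (4.8, 5.8),  deviation x̄ - mu_0 = (4.8, 5.8) - (3, 6) = (1.8, -0.2).

Step 2 — sample covariance matrix, S[i,j] = (1/(n-1)) · Σ_k (x_{k,i} - mean_i) · (x_{k,j} - mean_j), divisor n-1 = 4:
  S[U,U] = ((0.2)·(0.2) + (-0.8)·(-0.8) + (-2.8)·(-2.8) + (4.2)·(4.2) + (-0.8)·(-0.8)) / 4 = 26.8/4 = 6.7
  S[U,V] = ((0.2)·(-0.8) + (-0.8)·(1.2) + (-2.8)·(-2.8) + (4.2)·(-0.8) + (-0.8)·(3.2)) / 4 = 0.8/4 = 0.2
  S[V,V] = ((-0.8)·(-0.8) + (1.2)·(1.2) + (-2.8)·(-2.8) + (-0.8)·(-0.8) + (3.2)·(3.2)) / 4 = 20.8/4 = 5.2
  S = [[6.7, 0.2],
 [0.2, 5.2]].

Step 3 — invert S. det(S) = 6.7·5.2 - (0.2)² = 34.8.
  S^{-1} = (1/det) · [[d, -b], [-b, a]] = [[0.1494, -0.0057],
 [-0.0057, 0.1925]].

Step 4 — quadratic form (x̄ - mu_0)^T · S^{-1} · (x̄ - mu_0):
  S^{-1} · (x̄ - mu_0) = (0.2701, -0.0489),
  (x̄ - mu_0)^T · [...] = (1.8)·(0.2701) + (-0.2)·(-0.0489) = 0.496.

Step 5 — scale by n: T² = 5 · 0.496 = 2.4799.

T² ≈ 2.4799
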